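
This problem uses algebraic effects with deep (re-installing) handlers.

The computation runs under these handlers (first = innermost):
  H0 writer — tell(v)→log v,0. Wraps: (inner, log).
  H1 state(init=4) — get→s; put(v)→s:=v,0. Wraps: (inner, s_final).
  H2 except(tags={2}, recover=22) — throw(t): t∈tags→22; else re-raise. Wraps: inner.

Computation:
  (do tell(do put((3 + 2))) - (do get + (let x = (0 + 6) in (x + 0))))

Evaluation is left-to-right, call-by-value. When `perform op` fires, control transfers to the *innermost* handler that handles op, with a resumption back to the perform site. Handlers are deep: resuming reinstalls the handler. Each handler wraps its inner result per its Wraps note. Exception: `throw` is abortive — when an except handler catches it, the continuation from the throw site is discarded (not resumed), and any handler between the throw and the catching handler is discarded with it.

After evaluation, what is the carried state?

Step-by-step:
put(5) @ H1 ⇒ s:=5
tell(0) @ H0 ⇒ log+=0
get @ H1 ⇒ 5
H0 returns (-11, (0))
H1 returns ((-11, (0)), 5)
H2 returns ((-11, (0)), 5)
= ((-11, (0)), 5)

Answer: 5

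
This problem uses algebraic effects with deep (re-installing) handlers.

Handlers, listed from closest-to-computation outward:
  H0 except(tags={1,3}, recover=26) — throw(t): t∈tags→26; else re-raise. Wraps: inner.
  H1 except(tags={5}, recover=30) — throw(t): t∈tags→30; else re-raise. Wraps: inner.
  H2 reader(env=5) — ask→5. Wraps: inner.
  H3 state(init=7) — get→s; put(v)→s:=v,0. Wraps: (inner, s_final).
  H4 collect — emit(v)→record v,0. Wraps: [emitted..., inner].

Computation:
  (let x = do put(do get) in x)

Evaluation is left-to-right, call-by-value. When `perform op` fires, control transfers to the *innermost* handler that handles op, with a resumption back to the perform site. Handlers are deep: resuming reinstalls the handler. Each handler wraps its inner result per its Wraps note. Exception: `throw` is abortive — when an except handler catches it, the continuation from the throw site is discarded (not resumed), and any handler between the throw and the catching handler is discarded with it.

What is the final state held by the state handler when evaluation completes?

Answer: 7

Evaluation trace:
get @ H3 ⇒ 7
put(7) @ H3 ⇒ s:=7
H0 returns 0
H1 returns 0
H2 returns 0
H3 returns (0, 7)
H4 returns [(0, 7)]
= [(0, 7)]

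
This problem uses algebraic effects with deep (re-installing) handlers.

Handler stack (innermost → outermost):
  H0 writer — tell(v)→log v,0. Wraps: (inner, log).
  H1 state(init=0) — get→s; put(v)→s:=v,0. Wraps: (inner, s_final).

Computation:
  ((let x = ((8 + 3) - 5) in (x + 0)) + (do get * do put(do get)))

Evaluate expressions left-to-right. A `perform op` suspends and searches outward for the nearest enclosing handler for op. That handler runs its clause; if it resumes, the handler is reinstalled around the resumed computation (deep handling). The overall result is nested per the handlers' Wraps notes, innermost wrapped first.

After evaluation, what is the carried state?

Answer: 0

Working:
get @ H1 ⇒ 0
get @ H1 ⇒ 0
put(0) @ H1 ⇒ s:=0
H0 returns (6, ())
H1 returns ((6, ()), 0)
= ((6, ()), 0)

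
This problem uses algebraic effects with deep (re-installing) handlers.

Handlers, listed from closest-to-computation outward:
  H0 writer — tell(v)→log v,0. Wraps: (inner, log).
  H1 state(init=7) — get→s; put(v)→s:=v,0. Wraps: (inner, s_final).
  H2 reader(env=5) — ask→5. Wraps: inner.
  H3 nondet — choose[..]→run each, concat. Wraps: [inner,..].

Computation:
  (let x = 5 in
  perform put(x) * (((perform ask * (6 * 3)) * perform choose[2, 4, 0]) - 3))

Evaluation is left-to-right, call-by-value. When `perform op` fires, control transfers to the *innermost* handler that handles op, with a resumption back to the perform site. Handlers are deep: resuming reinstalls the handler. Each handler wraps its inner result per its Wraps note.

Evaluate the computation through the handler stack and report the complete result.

Step-by-step:
put(5) @ H1 ⇒ s:=5
ask @ H2 ⇒ 5
choose[2, 4, 0] @ H3
  branch[0] choose=2:
    H0 returns (0, ())
    H1 returns ((0, ()), 5)
    H2 returns ((0, ()), 5)
    H3 returns [((0, ()), 5)]
  branch[1] choose=4:
    H0 returns (0, ())
    H1 returns ((0, ()), 5)
    H2 returns ((0, ()), 5)
    H3 returns [((0, ()), 5)]
  branch[2] choose=0:
    H0 returns (0, ())
    H1 returns ((0, ()), 5)
    H2 returns ((0, ()), 5)
    H3 returns [((0, ()), 5)]
= [((0, ()), 5), ((0, ()), 5), ((0, ()), 5)]

Answer: [((0, ()), 5), ((0, ()), 5), ((0, ()), 5)]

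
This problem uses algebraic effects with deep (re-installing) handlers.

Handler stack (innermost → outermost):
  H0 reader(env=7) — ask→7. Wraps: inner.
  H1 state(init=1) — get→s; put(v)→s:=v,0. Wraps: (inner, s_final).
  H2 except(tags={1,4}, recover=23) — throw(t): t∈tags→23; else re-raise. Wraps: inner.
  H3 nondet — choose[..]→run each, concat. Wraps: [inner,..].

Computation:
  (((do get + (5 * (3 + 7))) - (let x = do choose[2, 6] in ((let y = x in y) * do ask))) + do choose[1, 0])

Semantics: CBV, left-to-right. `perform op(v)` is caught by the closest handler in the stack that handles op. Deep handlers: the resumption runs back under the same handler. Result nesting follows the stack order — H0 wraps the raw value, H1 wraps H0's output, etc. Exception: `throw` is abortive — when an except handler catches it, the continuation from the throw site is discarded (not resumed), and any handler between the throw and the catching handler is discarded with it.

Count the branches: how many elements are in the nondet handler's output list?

Answer: 4

Evaluation trace:
get @ H1 ⇒ 1
choose[2, 6] @ H3
  branch[0] choose=2:
    ask @ H0 ⇒ 7
    choose[1, 0] @ H3
      branch[0] choose=1:
        H0 returns 38
        H1 returns (38, 1)
        H2 returns (38, 1)
        H3 returns [(38, 1)]
      branch[1] choose=0:
        H0 returns 37
        H1 returns (37, 1)
        H2 returns (37, 1)
        H3 returns [(37, 1)]
  branch[1] choose=6:
    ask @ H0 ⇒ 7
    choose[1, 0] @ H3
      branch[0] choose=1:
        H0 returns 10
        H1 returns (10, 1)
        H2 returns (10, 1)
        H3 returns [(10, 1)]
      branch[1] choose=0:
        H0 returns 9
        H1 returns (9, 1)
        H2 returns (9, 1)
        H3 returns [(9, 1)]
= [(38, 1), (37, 1), (10, 1), (9, 1)]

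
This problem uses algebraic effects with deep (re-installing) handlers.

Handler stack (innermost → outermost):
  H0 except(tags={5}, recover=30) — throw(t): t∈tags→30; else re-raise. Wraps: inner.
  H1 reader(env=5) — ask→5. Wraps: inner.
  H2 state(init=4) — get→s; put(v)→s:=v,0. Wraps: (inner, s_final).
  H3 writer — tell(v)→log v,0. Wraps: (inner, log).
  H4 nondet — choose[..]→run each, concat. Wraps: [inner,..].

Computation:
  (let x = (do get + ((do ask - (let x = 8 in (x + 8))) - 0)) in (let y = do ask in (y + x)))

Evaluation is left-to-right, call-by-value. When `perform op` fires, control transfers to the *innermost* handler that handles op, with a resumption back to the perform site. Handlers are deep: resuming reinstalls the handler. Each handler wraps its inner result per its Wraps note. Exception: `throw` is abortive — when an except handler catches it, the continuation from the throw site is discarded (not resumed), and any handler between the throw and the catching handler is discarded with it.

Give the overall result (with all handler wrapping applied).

Evaluation trace:
get @ H2 ⇒ 4
ask @ H1 ⇒ 5
ask @ H1 ⇒ 5
H0 returns -2
H1 returns -2
H2 returns (-2, 4)
H3 returns ((-2, 4), ())
H4 returns [((-2, 4), ())]
= [((-2, 4), ())]

Answer: [((-2, 4), ())]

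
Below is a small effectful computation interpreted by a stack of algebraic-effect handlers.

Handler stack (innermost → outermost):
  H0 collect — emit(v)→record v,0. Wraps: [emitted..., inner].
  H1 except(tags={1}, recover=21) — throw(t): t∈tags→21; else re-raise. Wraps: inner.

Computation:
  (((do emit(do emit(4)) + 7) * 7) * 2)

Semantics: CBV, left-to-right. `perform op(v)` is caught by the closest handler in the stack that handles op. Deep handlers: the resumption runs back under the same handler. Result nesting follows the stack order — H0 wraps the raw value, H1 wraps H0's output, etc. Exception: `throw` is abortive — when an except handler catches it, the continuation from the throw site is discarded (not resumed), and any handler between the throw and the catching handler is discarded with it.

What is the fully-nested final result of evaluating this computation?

Answer: [4, 0, 98]

Evaluation trace:
emit(4) @ H0 ⇒ out+=4
emit(0) @ H0 ⇒ out+=0
H0 returns [4, 0, 98]
H1 returns [4, 0, 98]
= [4, 0, 98]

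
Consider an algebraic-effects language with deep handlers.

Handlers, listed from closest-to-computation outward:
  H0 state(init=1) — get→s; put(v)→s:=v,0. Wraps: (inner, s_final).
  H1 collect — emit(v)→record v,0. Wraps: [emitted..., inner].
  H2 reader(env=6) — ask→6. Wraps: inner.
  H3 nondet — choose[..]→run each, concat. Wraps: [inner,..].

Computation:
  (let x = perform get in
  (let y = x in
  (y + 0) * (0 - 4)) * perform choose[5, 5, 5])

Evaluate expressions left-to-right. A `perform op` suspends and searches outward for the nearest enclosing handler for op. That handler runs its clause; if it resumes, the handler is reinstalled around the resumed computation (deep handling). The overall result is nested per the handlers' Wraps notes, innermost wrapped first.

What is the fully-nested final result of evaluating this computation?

Answer: [[(-20, 1)], [(-20, 1)], [(-20, 1)]]

Working:
get @ H0 ⇒ 1
choose[5, 5, 5] @ H3
  branch[0] choose=5:
    H0 returns (-20, 1)
    H1 returns [(-20, 1)]
    H2 returns [(-20, 1)]
    H3 returns [[(-20, 1)]]
  branch[1] choose=5:
    H0 returns (-20, 1)
    H1 returns [(-20, 1)]
    H2 returns [(-20, 1)]
    H3 returns [[(-20, 1)]]
  branch[2] choose=5:
    H0 returns (-20, 1)
    H1 returns [(-20, 1)]
    H2 returns [(-20, 1)]
    H3 returns [[(-20, 1)]]
= [[(-20, 1)], [(-20, 1)], [(-20, 1)]]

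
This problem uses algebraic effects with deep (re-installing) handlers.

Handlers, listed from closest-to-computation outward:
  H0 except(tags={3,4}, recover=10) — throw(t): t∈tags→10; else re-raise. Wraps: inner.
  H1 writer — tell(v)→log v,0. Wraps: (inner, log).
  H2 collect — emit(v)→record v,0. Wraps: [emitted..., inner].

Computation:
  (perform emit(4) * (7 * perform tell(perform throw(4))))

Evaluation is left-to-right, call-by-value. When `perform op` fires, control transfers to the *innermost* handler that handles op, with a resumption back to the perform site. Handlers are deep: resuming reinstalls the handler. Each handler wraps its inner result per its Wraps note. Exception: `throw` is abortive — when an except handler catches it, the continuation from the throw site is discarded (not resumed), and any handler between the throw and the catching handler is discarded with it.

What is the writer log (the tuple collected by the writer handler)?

Working:
emit(4) @ H2 ⇒ out+=4
throw(4) @ H0 caught ⇒ 10
H1 returns (10, ())
H2 returns [4, (10, ())]
= [4, (10, ())]

Answer: ()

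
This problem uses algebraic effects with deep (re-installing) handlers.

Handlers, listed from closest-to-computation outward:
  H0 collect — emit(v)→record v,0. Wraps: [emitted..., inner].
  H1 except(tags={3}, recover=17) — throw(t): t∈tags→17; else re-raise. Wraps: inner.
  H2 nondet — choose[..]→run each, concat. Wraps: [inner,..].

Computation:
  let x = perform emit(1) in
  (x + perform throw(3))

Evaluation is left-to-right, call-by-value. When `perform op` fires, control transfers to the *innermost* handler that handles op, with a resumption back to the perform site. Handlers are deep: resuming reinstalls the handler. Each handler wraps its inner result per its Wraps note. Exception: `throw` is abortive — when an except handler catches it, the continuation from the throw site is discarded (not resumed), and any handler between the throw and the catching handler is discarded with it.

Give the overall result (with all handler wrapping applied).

Answer: [17]

Working:
emit(1) @ H0 ⇒ out+=1
throw(3) @ H1 caught ⇒ 17
H2 returns [17]
= [17]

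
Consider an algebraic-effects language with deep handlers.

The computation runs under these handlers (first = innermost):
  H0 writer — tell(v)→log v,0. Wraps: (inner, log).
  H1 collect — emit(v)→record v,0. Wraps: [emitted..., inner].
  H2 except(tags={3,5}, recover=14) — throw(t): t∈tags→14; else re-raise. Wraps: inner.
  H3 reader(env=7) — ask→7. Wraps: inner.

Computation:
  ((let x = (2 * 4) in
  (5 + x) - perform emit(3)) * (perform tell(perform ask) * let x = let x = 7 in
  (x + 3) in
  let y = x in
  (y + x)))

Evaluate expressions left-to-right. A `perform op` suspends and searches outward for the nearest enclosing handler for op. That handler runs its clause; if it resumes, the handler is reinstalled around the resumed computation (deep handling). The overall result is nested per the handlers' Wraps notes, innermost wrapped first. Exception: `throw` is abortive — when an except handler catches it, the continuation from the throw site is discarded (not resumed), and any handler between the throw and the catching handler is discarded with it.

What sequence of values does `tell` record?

Working:
emit(3) @ H1 ⇒ out+=3
ask @ H3 ⇒ 7
tell(7) @ H0 ⇒ log+=7
H0 returns (0, (7))
H1 returns [3, (0, (7))]
H2 returns [3, (0, (7))]
H3 returns [3, (0, (7))]
= [3, (0, (7))]

Answer: (7)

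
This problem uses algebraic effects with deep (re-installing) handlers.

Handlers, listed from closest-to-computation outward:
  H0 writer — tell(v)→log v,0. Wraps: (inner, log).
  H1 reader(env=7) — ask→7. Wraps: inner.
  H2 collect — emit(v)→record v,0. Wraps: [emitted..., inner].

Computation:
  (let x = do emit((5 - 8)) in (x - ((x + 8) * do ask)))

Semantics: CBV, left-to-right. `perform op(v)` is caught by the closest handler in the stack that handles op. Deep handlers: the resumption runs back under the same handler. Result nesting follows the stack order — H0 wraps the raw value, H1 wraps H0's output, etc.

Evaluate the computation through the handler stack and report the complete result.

Step-by-step:
emit(-3) @ H2 ⇒ out+=-3
ask @ H1 ⇒ 7
H0 returns (-56, ())
H1 returns (-56, ())
H2 returns [-3, (-56, ())]
= [-3, (-56, ())]

Answer: [-3, (-56, ())]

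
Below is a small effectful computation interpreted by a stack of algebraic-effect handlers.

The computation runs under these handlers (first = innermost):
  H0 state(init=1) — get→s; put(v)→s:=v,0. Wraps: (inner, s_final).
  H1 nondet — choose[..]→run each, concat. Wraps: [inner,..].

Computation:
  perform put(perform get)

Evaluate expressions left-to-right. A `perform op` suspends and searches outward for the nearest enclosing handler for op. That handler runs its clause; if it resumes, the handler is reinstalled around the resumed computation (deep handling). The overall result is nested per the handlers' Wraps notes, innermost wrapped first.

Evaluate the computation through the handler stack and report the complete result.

Step-by-step:
get @ H0 ⇒ 1
put(1) @ H0 ⇒ s:=1
H0 returns (0, 1)
H1 returns [(0, 1)]
= [(0, 1)]

Answer: [(0, 1)]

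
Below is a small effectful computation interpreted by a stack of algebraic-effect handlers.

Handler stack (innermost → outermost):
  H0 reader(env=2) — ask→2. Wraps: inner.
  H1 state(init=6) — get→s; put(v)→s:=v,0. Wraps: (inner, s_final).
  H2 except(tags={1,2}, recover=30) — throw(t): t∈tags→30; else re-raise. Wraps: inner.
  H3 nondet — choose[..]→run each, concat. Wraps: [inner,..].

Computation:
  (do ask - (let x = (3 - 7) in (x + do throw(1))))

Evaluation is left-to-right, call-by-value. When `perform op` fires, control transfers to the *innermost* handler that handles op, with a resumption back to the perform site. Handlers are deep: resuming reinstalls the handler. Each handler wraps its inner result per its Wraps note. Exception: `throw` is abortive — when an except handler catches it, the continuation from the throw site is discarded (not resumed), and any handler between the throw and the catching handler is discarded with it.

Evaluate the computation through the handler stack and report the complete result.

Answer: [30]

Step-by-step:
ask @ H0 ⇒ 2
throw(1) @ H2 caught ⇒ 30
H3 returns [30]
= [30]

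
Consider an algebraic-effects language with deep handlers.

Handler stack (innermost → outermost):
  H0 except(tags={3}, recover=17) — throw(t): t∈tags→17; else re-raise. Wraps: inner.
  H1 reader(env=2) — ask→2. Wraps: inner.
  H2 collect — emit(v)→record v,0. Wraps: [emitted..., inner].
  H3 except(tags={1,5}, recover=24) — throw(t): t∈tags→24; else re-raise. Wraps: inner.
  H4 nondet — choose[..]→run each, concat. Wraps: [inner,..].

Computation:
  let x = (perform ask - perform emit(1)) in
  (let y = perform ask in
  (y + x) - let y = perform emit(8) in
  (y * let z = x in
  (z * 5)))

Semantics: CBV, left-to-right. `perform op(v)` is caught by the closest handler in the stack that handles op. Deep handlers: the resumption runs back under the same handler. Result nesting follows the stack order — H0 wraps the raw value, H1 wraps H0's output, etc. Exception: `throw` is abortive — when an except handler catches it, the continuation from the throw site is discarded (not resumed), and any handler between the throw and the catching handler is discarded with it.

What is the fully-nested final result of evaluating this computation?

Step-by-step:
ask @ H1 ⇒ 2
emit(1) @ H2 ⇒ out+=1
ask @ H1 ⇒ 2
emit(8) @ H2 ⇒ out+=8
H0 returns 4
H1 returns 4
H2 returns [1, 8, 4]
H3 returns [1, 8, 4]
H4 returns [[1, 8, 4]]
= [[1, 8, 4]]

Answer: [[1, 8, 4]]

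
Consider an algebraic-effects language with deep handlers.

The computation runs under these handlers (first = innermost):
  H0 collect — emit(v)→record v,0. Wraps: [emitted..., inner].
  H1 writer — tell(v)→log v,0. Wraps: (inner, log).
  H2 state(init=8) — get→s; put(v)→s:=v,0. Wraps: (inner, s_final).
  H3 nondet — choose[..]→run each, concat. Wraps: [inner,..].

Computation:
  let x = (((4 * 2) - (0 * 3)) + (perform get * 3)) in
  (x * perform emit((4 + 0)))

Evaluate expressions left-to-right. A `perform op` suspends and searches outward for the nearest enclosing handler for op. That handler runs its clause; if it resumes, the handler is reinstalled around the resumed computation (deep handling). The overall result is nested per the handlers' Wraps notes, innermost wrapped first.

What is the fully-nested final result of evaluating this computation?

Answer: [(([4, 0], ()), 8)]

Step-by-step:
get @ H2 ⇒ 8
emit(4) @ H0 ⇒ out+=4
H0 returns [4, 0]
H1 returns ([4, 0], ())
H2 returns (([4, 0], ()), 8)
H3 returns [(([4, 0], ()), 8)]
= [(([4, 0], ()), 8)]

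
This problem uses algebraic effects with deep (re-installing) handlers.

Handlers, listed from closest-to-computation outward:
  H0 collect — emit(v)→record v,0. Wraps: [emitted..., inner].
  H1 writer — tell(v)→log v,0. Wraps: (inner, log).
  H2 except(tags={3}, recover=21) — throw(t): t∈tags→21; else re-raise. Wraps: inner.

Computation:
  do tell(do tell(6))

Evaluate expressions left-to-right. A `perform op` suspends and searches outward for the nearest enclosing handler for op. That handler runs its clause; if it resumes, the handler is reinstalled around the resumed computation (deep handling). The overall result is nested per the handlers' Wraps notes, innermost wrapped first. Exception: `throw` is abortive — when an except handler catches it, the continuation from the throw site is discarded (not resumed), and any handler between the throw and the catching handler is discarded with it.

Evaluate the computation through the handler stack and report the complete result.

Evaluation trace:
tell(6) @ H1 ⇒ log+=6
tell(0) @ H1 ⇒ log+=0
H0 returns [0]
H1 returns ([0], (6, 0))
H2 returns ([0], (6, 0))
= ([0], (6, 0))

Answer: ([0], (6, 0))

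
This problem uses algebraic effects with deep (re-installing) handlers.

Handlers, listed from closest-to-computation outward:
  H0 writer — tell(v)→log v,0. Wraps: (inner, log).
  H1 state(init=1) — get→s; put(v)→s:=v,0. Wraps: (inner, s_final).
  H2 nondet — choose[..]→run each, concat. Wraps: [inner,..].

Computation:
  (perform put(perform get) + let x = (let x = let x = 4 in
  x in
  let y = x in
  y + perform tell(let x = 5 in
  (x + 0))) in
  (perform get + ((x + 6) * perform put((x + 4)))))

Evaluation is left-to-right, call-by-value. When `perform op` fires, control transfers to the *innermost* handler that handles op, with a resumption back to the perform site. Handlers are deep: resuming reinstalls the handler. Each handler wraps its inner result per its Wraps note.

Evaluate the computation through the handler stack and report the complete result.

Answer: [((1, (5)), 8)]

Evaluation trace:
get @ H1 ⇒ 1
put(1) @ H1 ⇒ s:=1
tell(5) @ H0 ⇒ log+=5
get @ H1 ⇒ 1
put(8) @ H1 ⇒ s:=8
H0 returns (1, (5))
H1 returns ((1, (5)), 8)
H2 returns [((1, (5)), 8)]
= [((1, (5)), 8)]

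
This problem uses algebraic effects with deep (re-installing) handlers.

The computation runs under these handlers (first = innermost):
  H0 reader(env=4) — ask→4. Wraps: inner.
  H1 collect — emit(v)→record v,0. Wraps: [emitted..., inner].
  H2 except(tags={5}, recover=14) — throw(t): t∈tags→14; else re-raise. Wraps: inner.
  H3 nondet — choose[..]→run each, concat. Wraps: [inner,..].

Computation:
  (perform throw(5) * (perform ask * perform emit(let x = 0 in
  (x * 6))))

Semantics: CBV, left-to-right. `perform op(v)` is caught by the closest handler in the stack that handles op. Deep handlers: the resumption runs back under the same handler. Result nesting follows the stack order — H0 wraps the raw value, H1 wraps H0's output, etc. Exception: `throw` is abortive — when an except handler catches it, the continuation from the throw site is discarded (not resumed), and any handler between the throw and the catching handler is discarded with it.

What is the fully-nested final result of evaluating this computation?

Step-by-step:
throw(5) @ H2 caught ⇒ 14
H3 returns [14]
= [14]

Answer: [14]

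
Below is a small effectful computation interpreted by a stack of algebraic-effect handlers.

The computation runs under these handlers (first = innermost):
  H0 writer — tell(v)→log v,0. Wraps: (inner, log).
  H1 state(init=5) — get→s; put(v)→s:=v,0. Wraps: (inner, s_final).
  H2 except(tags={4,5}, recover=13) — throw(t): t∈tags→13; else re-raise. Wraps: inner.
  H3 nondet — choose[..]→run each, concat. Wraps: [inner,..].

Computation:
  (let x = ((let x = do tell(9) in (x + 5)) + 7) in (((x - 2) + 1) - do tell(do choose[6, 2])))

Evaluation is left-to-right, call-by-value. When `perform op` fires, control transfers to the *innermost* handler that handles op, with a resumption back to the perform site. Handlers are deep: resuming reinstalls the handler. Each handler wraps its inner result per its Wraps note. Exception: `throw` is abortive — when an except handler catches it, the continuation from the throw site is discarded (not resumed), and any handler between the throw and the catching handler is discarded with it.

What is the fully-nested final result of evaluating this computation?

Answer: [((11, (9, 6)), 5), ((11, (9, 2)), 5)]

Working:
tell(9) @ H0 ⇒ log+=9
choose[6, 2] @ H3
  branch[0] choose=6:
    tell(6) @ H0 ⇒ log+=6
    H0 returns (11, (9, 6))
    H1 returns ((11, (9, 6)), 5)
    H2 returns ((11, (9, 6)), 5)
    H3 returns [((11, (9, 6)), 5)]
  branch[1] choose=2:
    tell(2) @ H0 ⇒ log+=2
    H0 returns (11, (9, 2))
    H1 returns ((11, (9, 2)), 5)
    H2 returns ((11, (9, 2)), 5)
    H3 returns [((11, (9, 2)), 5)]
= [((11, (9, 6)), 5), ((11, (9, 2)), 5)]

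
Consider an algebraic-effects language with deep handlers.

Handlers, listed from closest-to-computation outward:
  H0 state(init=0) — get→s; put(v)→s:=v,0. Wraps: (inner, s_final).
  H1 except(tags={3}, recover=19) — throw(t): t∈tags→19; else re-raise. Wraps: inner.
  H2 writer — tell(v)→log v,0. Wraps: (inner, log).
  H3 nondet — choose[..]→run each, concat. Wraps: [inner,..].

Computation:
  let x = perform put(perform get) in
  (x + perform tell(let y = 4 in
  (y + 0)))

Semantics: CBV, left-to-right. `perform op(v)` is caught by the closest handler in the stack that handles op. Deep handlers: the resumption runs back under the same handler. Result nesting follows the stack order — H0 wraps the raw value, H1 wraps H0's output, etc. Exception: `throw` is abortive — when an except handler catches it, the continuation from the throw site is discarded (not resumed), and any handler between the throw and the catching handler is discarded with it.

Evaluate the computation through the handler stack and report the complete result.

Evaluation trace:
get @ H0 ⇒ 0
put(0) @ H0 ⇒ s:=0
tell(4) @ H2 ⇒ log+=4
H0 returns (0, 0)
H1 returns (0, 0)
H2 returns ((0, 0), (4))
H3 returns [((0, 0), (4))]
= [((0, 0), (4))]

Answer: [((0, 0), (4))]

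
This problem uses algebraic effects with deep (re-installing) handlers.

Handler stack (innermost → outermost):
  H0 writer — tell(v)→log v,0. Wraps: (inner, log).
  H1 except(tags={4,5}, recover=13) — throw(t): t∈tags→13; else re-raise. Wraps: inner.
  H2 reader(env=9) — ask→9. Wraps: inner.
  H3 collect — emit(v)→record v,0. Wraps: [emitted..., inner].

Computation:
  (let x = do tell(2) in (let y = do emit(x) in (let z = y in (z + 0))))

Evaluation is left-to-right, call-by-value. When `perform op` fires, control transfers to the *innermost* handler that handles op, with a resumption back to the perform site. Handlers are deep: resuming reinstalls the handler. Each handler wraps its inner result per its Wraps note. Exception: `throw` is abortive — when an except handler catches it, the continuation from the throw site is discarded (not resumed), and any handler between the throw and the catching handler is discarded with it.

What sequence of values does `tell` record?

Step-by-step:
tell(2) @ H0 ⇒ log+=2
emit(0) @ H3 ⇒ out+=0
H0 returns (0, (2))
H1 returns (0, (2))
H2 returns (0, (2))
H3 returns [0, (0, (2))]
= [0, (0, (2))]

Answer: (2)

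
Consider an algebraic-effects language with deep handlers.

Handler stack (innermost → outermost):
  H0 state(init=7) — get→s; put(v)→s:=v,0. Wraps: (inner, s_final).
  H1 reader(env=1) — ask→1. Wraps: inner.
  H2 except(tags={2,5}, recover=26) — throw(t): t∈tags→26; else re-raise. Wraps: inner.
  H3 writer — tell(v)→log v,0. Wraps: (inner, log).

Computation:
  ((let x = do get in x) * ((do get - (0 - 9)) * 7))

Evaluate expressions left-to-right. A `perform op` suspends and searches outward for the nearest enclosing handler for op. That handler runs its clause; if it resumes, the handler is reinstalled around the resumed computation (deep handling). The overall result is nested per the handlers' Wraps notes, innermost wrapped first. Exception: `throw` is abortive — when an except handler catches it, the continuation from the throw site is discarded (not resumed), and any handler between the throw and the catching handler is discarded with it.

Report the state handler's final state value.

Answer: 7

Step-by-step:
get @ H0 ⇒ 7
get @ H0 ⇒ 7
H0 returns (784, 7)
H1 returns (784, 7)
H2 returns (784, 7)
H3 returns ((784, 7), ())
= ((784, 7), ())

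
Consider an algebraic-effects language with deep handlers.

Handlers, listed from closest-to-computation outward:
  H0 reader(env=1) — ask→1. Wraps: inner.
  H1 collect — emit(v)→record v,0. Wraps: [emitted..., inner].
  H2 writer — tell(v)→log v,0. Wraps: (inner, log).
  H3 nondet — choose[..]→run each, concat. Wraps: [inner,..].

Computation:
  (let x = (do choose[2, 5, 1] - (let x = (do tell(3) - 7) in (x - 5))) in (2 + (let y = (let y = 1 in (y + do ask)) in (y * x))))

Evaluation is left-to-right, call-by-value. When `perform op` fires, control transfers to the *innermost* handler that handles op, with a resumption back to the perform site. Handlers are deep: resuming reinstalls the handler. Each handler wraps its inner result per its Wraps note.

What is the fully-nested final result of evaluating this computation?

Answer: [([30], (3)), ([36], (3)), ([28], (3))]

Working:
choose[2, 5, 1] @ H3
  branch[0] choose=2:
    tell(3) @ H2 ⇒ log+=3
    ask @ H0 ⇒ 1
    H0 returns 30
    H1 returns [30]
    H2 returns ([30], (3))
    H3 returns [([30], (3))]
  branch[1] choose=5:
    tell(3) @ H2 ⇒ log+=3
    ask @ H0 ⇒ 1
    H0 returns 36
    H1 returns [36]
    H2 returns ([36], (3))
    H3 returns [([36], (3))]
  branch[2] choose=1:
    tell(3) @ H2 ⇒ log+=3
    ask @ H0 ⇒ 1
    H0 returns 28
    H1 returns [28]
    H2 returns ([28], (3))
    H3 returns [([28], (3))]
= [([30], (3)), ([36], (3)), ([28], (3))]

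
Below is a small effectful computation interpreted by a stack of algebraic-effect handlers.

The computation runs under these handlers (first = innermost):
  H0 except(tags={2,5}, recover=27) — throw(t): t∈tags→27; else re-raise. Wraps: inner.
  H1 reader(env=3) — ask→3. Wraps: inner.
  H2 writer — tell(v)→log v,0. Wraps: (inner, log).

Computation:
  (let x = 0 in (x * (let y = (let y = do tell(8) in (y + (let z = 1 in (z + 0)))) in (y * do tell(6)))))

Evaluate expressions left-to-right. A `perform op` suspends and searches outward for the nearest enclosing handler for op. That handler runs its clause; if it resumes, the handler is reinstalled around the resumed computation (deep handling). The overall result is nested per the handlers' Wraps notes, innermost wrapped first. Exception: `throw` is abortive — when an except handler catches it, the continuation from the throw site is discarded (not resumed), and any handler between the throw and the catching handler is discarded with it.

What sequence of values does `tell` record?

Answer: (8, 6)

Step-by-step:
tell(8) @ H2 ⇒ log+=8
tell(6) @ H2 ⇒ log+=6
H0 returns 0
H1 returns 0
H2 returns (0, (8, 6))
= (0, (8, 6))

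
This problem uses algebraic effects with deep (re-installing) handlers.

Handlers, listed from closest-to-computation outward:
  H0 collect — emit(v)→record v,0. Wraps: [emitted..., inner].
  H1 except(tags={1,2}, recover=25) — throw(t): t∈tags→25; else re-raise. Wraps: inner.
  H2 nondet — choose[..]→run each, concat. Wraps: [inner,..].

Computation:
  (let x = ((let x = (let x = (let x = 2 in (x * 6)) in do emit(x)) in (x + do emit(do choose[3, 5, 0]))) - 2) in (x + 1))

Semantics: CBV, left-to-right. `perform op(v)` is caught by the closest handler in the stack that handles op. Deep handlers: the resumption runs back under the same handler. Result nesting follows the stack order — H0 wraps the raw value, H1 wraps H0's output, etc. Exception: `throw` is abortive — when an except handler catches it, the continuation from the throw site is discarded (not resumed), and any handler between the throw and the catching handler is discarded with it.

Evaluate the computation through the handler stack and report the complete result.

Working:
emit(12) @ H0 ⇒ out+=12
choose[3, 5, 0] @ H2
  branch[0] choose=3:
    emit(3) @ H0 ⇒ out+=3
    H0 returns [12, 3, -1]
    H1 returns [12, 3, -1]
    H2 returns [[12, 3, -1]]
  branch[1] choose=5:
    emit(5) @ H0 ⇒ out+=5
    H0 returns [12, 5, -1]
    H1 returns [12, 5, -1]
    H2 returns [[12, 5, -1]]
  branch[2] choose=0:
    emit(0) @ H0 ⇒ out+=0
    H0 returns [12, 0, -1]
    H1 returns [12, 0, -1]
    H2 returns [[12, 0, -1]]
= [[12, 3, -1], [12, 5, -1], [12, 0, -1]]

Answer: [[12, 3, -1], [12, 5, -1], [12, 0, -1]]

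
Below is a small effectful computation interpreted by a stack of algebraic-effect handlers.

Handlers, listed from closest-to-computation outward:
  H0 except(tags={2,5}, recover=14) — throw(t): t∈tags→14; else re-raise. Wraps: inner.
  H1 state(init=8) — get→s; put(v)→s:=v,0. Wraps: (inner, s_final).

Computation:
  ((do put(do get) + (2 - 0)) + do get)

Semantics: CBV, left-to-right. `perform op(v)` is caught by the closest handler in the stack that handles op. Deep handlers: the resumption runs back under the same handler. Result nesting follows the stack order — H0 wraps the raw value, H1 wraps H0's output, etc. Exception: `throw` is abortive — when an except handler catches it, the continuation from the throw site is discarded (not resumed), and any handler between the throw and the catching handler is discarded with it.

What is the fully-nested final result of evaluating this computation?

Step-by-step:
get @ H1 ⇒ 8
put(8) @ H1 ⇒ s:=8
get @ H1 ⇒ 8
H0 returns 10
H1 returns (10, 8)
= (10, 8)

Answer: (10, 8)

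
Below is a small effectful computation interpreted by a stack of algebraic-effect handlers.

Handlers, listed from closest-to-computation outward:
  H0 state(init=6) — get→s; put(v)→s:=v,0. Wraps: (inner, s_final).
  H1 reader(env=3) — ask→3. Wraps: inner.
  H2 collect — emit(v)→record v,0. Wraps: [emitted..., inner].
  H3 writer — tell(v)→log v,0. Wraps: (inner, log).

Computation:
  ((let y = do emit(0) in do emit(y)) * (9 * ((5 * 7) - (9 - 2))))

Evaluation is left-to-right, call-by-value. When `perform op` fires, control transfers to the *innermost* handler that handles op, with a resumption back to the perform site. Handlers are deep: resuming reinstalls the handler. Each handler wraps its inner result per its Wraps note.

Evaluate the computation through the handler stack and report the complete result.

Answer: ([0, 0, (0, 6)], ())

Step-by-step:
emit(0) @ H2 ⇒ out+=0
emit(0) @ H2 ⇒ out+=0
H0 returns (0, 6)
H1 returns (0, 6)
H2 returns [0, 0, (0, 6)]
H3 returns ([0, 0, (0, 6)], ())
= ([0, 0, (0, 6)], ())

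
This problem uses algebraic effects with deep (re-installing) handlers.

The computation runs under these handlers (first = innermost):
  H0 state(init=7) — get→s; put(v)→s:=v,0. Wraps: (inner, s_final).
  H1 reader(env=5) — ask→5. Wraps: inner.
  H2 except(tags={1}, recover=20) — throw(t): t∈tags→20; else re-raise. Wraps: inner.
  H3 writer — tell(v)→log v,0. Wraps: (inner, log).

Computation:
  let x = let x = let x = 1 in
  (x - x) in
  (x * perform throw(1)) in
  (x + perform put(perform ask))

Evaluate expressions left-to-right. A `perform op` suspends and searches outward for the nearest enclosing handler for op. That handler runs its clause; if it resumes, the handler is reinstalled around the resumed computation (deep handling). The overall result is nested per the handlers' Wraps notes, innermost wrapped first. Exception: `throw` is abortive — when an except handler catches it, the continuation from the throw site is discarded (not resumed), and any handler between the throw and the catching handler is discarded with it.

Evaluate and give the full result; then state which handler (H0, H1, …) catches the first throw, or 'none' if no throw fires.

Step-by-step:
throw(1) @ H2 caught ⇒ 20
H3 returns (20, ())
= (20, ())

Answer: (20, ()) ; first throw caught by: H2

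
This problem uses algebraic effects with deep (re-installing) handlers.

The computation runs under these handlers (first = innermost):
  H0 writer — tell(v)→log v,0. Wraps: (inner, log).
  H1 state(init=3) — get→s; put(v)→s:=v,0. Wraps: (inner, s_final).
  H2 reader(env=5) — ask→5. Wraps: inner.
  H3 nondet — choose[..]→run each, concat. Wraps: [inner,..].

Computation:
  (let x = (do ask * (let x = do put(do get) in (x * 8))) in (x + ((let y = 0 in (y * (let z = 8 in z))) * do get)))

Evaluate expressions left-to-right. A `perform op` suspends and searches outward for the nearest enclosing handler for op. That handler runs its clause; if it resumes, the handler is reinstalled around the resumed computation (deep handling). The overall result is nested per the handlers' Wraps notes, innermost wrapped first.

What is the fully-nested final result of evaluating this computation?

Working:
ask @ H2 ⇒ 5
get @ H1 ⇒ 3
put(3) @ H1 ⇒ s:=3
get @ H1 ⇒ 3
H0 returns (0, ())
H1 returns ((0, ()), 3)
H2 returns ((0, ()), 3)
H3 returns [((0, ()), 3)]
= [((0, ()), 3)]

Answer: [((0, ()), 3)]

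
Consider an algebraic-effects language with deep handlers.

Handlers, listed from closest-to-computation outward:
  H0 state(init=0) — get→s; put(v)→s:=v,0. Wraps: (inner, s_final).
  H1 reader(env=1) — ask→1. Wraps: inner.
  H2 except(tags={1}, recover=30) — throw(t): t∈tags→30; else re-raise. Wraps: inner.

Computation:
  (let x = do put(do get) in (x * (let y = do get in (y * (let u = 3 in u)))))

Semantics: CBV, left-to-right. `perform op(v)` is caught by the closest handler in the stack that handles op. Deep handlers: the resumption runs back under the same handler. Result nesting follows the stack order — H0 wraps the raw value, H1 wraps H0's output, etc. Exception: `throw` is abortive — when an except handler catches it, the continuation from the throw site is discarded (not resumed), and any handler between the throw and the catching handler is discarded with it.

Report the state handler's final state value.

Answer: 0

Evaluation trace:
get @ H0 ⇒ 0
put(0) @ H0 ⇒ s:=0
get @ H0 ⇒ 0
H0 returns (0, 0)
H1 returns (0, 0)
H2 returns (0, 0)
= (0, 0)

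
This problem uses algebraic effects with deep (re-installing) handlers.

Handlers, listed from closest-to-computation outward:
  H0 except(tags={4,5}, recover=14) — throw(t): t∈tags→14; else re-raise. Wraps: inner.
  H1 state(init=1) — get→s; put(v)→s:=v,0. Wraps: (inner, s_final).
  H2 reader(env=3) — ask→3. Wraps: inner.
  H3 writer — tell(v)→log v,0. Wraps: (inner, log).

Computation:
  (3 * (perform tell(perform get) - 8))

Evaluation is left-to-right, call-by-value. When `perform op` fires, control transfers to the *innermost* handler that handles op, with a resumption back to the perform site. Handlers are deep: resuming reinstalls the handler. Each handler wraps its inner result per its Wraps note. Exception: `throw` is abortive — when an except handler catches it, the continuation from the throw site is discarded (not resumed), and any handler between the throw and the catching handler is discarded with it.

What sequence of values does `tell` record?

Step-by-step:
get @ H1 ⇒ 1
tell(1) @ H3 ⇒ log+=1
H0 returns -24
H1 returns (-24, 1)
H2 returns (-24, 1)
H3 returns ((-24, 1), (1))
= ((-24, 1), (1))

Answer: (1)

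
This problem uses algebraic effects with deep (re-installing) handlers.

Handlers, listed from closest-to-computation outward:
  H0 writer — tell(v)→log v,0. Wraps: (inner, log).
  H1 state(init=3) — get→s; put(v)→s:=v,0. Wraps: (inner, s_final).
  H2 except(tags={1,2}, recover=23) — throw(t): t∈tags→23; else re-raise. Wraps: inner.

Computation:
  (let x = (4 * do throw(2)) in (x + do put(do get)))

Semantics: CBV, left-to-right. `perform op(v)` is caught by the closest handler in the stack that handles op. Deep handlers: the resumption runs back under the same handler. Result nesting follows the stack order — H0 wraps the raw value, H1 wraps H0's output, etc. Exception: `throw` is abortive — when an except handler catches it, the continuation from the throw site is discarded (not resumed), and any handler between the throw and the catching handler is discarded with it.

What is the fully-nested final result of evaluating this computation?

Working:
throw(2) @ H2 caught ⇒ 23
= 23

Answer: 23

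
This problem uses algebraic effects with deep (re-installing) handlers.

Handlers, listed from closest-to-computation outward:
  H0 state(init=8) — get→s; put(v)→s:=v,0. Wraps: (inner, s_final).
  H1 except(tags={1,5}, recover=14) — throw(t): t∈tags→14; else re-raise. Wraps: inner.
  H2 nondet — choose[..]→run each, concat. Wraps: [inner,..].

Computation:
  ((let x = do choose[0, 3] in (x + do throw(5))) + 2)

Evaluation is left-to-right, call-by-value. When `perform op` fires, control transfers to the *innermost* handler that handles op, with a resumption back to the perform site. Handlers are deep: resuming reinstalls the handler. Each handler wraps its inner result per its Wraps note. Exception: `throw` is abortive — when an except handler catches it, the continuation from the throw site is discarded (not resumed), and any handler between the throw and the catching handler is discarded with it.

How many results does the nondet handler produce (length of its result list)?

Evaluation trace:
choose[0, 3] @ H2
  branch[0] choose=0:
    throw(5) @ H1 caught ⇒ 14
    H2 returns [14]
  branch[1] choose=3:
    throw(5) @ H1 caught ⇒ 14
    H2 returns [14]
= [14, 14]

Answer: 2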